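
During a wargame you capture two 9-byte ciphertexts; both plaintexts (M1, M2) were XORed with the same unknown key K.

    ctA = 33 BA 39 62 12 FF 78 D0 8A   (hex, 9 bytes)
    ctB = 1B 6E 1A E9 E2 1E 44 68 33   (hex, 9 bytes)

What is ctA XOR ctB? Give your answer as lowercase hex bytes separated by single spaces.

28 d4 23 8b f0 e1 3c b8 b9

ctA ⊕ ctB = (M1 ⊕ K) ⊕ (M2 ⊕ K) = M1 ⊕ M2 — the shared key cancels under XOR.
byte 0: 33 ⊕ 1b = 28
byte 1: ba ⊕ 6e = d4
byte 2: 39 ⊕ 1a = 23
byte 3: 62 ⊕ e9 = 8b
byte 4: 12 ⊕ e2 = f0
byte 5: ff ⊕ 1e = e1
byte 6: 78 ⊕ 44 = 3c
byte 7: d0 ⊕ 68 = b8
byte 8: 8a ⊕ 33 = b9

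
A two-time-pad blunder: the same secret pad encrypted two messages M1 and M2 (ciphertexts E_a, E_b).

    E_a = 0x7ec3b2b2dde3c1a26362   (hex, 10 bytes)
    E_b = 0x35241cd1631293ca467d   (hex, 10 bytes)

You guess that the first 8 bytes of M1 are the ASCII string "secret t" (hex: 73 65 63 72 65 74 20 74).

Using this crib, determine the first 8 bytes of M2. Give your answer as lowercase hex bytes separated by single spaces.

First, E_a ⊕ E_b = (M1 ⊕ K) ⊕ (M2 ⊕ K) = M1 ⊕ M2, so the key drops out. Then M2 = (M1 ⊕ M2) ⊕ M1 over the first 8 bytes.
byte 0: (7e ^ 35) ^ 73 = 4b ^ 73 = 38
byte 1: (c3 ^ 24) ^ 65 = e7 ^ 65 = 82
byte 2: (b2 ^ 1c) ^ 63 = ae ^ 63 = cd
byte 3: (b2 ^ d1) ^ 72 = 63 ^ 72 = 11
byte 4: (dd ^ 63) ^ 65 = be ^ 65 = db
byte 5: (e3 ^ 12) ^ 74 = f1 ^ 74 = 85
byte 6: (c1 ^ 93) ^ 20 = 52 ^ 20 = 72
byte 7: (a2 ^ ca) ^ 74 = 68 ^ 74 = 1c

38 82 cd 11 db 85 72 1c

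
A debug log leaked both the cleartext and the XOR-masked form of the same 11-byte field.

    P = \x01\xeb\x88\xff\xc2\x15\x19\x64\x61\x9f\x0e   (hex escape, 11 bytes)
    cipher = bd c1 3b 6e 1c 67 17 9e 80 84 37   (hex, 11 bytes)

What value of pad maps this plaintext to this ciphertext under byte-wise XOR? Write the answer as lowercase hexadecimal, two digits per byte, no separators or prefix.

Since cipher = P ⊕ pad, XORing both sides with P gives pad = P ⊕ cipher.
byte 0: 01 ^ bd = bc
byte 1: eb ^ c1 = 2a
byte 2: 88 ^ 3b = b3
byte 3: ff ^ 6e = 91
byte 4: c2 ^ 1c = de
byte 5: 15 ^ 67 = 72
byte 6: 19 ^ 17 = 0e
byte 7: 64 ^ 9e = fa
byte 8: 61 ^ 80 = e1
byte 9: 9f ^ 84 = 1b
byte 10: 0e ^ 37 = 39

bc2ab391de720efae11b39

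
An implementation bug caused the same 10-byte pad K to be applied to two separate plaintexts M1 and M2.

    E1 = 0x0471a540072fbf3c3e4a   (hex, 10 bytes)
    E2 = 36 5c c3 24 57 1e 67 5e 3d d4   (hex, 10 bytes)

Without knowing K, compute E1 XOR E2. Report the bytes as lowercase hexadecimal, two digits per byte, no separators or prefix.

E1 ⊕ E2 = (M1 ⊕ K) ⊕ (M2 ⊕ K) = M1 ⊕ M2 — the shared key cancels under XOR.
byte 0:   4 xor  54 =  50
byte 1: 113 xor  92 =  45
byte 2: 165 xor 195 = 102
byte 3:  64 xor  36 = 100
byte 4:   7 xor  87 =  80
byte 5:  47 xor  30 =  49
byte 6: 191 xor 103 = 216
byte 7:  60 xor  94 =  98
byte 8:  62 xor  61 =   3
byte 9:  74 xor 212 = 158

322d66645031d862039e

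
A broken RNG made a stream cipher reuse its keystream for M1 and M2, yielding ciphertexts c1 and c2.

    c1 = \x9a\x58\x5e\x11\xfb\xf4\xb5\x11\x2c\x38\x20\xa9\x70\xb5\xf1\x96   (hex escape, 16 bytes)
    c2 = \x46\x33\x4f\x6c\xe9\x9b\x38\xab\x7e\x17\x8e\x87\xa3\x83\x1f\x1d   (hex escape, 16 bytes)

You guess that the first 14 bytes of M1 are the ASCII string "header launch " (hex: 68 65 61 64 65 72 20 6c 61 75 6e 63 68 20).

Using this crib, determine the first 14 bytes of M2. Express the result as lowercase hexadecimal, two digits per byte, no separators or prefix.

First, c1 ⊕ c2 = (M1 ⊕ K) ⊕ (M2 ⊕ K) = M1 ⊕ M2, so the key drops out. Then M2 = (M1 ⊕ M2) ⊕ M1 over the first 14 bytes.
byte 0: (9a xor 46) xor 68 = dc xor 68 = b4
byte 1: (58 xor 33) xor 65 = 6b xor 65 = 0e
byte 2: (5e xor 4f) xor 61 = 11 xor 61 = 70
byte 3: (11 xor 6c) xor 64 = 7d xor 64 = 19
byte 4: (fb xor e9) xor 65 = 12 xor 65 = 77
byte 5: (f4 xor 9b) xor 72 = 6f xor 72 = 1d
byte 6: (b5 xor 38) xor 20 = 8d xor 20 = ad
byte 7: (11 xor ab) xor 6c = ba xor 6c = d6
byte 8: (2c xor 7e) xor 61 = 52 xor 61 = 33
byte 9: (38 xor 17) xor 75 = 2f xor 75 = 5a
byte 10: (20 xor 8e) xor 6e = ae xor 6e = c0
byte 11: (a9 xor 87) xor 63 = 2e xor 63 = 4d
byte 12: (70 xor a3) xor 68 = d3 xor 68 = bb
byte 13: (b5 xor 83) xor 20 = 36 xor 20 = 16

b40e7019771dadd6335ac04dbb16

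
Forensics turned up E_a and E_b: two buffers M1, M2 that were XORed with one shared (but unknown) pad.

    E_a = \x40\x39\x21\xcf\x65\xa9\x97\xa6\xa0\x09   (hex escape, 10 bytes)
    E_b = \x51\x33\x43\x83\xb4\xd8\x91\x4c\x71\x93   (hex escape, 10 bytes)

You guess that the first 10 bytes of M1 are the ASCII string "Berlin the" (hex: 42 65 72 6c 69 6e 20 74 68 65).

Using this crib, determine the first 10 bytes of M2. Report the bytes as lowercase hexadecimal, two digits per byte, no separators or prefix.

536f1020b81f269eb9ff

First, E_a ⊕ E_b = (M1 ⊕ K) ⊕ (M2 ⊕ K) = M1 ⊕ M2, so the key drops out. Then M2 = (M1 ⊕ M2) ⊕ M1 over the first 10 bytes.
byte 0: (40 xor 51) xor 42 = 11 xor 42 = 53
byte 1: (39 xor 33) xor 65 = 0a xor 65 = 6f
byte 2: (21 xor 43) xor 72 = 62 xor 72 = 10
byte 3: (cf xor 83) xor 6c = 4c xor 6c = 20
byte 4: (65 xor b4) xor 69 = d1 xor 69 = b8
byte 5: (a9 xor d8) xor 6e = 71 xor 6e = 1f
byte 6: (97 xor 91) xor 20 = 06 xor 20 = 26
byte 7: (a6 xor 4c) xor 74 = ea xor 74 = 9e
byte 8: (a0 xor 71) xor 68 = d1 xor 68 = b9
byte 9: (09 xor 93) xor 65 = 9a xor 65 = ff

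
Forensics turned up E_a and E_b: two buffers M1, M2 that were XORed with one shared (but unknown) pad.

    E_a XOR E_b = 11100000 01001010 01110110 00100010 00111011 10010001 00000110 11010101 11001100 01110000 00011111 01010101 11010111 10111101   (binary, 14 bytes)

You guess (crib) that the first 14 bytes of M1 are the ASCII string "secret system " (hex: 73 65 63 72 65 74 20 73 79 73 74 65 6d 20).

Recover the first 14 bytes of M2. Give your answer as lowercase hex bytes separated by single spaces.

93 2f 15 50 5e e5 26 a6 b5 03 6b 30 ba 9d

Since E_a ⊕ E_b = M1 ⊕ M2, XORing with the guessed M1 bytes yields the corresponding M2 bytes: M2 = (E_a ⊕ E_b) ⊕ M1.
byte 0: e0 ^ 73 = 93
byte 1: 4a ^ 65 = 2f
byte 2: 76 ^ 63 = 15
byte 3: 22 ^ 72 = 50
byte 4: 3b ^ 65 = 5e
byte 5: 91 ^ 74 = e5
byte 6: 06 ^ 20 = 26
byte 7: d5 ^ 73 = a6
byte 8: cc ^ 79 = b5
byte 9: 70 ^ 73 = 03
byte 10: 1f ^ 74 = 6b
byte 11: 55 ^ 65 = 30
byte 12: d7 ^ 6d = ba
byte 13: bd ^ 20 = 9d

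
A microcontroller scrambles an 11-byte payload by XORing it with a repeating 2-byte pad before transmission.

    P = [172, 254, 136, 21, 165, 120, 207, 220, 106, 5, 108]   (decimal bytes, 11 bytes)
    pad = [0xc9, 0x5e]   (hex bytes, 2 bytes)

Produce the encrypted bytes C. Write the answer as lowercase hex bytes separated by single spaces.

The 2-byte key repeats, so the effective keystream is c9 5e c9 5e c9 5e c9 5e c9 5e c9.
byte 0: ac ⊕ c9 = 65
byte 1: fe ⊕ 5e = a0
byte 2: 88 ⊕ c9 = 41
byte 3: 15 ⊕ 5e = 4b
byte 4: a5 ⊕ c9 = 6c
byte 5: 78 ⊕ 5e = 26
byte 6: cf ⊕ c9 = 06
byte 7: dc ⊕ 5e = 82
byte 8: 6a ⊕ c9 = a3
byte 9: 05 ⊕ 5e = 5b
byte 10: 6c ⊕ c9 = a5

65 a0 41 4b 6c 26 06 82 a3 5b a5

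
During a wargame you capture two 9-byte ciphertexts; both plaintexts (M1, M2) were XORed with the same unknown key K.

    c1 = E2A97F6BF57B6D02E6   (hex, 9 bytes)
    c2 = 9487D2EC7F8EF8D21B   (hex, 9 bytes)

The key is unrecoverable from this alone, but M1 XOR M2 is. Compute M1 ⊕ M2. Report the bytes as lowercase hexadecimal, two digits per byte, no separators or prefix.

c1 ⊕ c2 = (M1 ⊕ K) ⊕ (M2 ⊕ K) = M1 ⊕ M2 — the shared key cancels under XOR.
byte 0: 11100010 xor 10010100 = 01110110
byte 1: 10101001 xor 10000111 = 00101110
byte 2: 01111111 xor 11010010 = 10101101
byte 3: 01101011 xor 11101100 = 10000111
byte 4: 11110101 xor 01111111 = 10001010
byte 5: 01111011 xor 10001110 = 11110101
byte 6: 01101101 xor 11111000 = 10010101
byte 7: 00000010 xor 11010010 = 11010000
byte 8: 11100110 xor 00011011 = 11111101

762ead878af595d0fd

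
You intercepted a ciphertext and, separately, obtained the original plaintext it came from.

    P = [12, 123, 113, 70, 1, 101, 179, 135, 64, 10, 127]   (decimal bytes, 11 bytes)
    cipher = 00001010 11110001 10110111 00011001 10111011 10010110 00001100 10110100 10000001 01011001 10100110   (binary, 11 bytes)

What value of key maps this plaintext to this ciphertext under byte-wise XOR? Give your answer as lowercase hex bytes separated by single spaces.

06 8a c6 5f ba f3 bf 33 c1 53 d9

Since cipher = P ⊕ key, XORing both sides with P gives key = P ⊕ cipher.
byte 0: 0c ^ 0a = 06
byte 1: 7b ^ f1 = 8a
byte 2: 71 ^ b7 = c6
byte 3: 46 ^ 19 = 5f
byte 4: 01 ^ bb = ba
byte 5: 65 ^ 96 = f3
byte 6: b3 ^ 0c = bf
byte 7: 87 ^ b4 = 33
byte 8: 40 ^ 81 = c1
byte 9: 0a ^ 59 = 53
byte 10: 7f ^ a6 = d9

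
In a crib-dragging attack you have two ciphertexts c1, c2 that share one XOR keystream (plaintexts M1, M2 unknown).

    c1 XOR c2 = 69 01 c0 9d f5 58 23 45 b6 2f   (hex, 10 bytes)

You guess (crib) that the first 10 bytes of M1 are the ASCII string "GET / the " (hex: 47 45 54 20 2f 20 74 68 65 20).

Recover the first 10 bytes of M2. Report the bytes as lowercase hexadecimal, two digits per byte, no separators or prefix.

Since c1 ⊕ c2 = M1 ⊕ M2, XORing with the guessed M1 bytes yields the corresponding M2 bytes: M2 = (c1 ⊕ c2) ⊕ M1.
byte 0: 105 ^  71 =  46
byte 1:   1 ^  69 =  68
byte 2: 192 ^  84 = 148
byte 3: 157 ^  32 = 189
byte 4: 245 ^  47 = 218
byte 5:  88 ^  32 = 120
byte 6:  35 ^ 116 =  87
byte 7:  69 ^ 104 =  45
byte 8: 182 ^ 101 = 211
byte 9:  47 ^  32 =  15

2e4494bdda78572dd30f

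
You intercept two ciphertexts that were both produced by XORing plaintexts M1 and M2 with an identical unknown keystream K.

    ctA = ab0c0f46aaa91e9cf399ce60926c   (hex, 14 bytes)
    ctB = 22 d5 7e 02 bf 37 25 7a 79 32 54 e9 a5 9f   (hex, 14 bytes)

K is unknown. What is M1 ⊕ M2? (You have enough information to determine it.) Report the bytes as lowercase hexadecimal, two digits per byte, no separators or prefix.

ctA ⊕ ctB = (M1 ⊕ K) ⊕ (M2 ⊕ K) = M1 ⊕ M2 — the shared key cancels under XOR.
byte 0: ab XOR 22 = 89
byte 1: 0c XOR d5 = d9
byte 2: 0f XOR 7e = 71
byte 3: 46 XOR 02 = 44
byte 4: aa XOR bf = 15
byte 5: a9 XOR 37 = 9e
byte 6: 1e XOR 25 = 3b
byte 7: 9c XOR 7a = e6
byte 8: f3 XOR 79 = 8a
byte 9: 99 XOR 32 = ab
byte 10: ce XOR 54 = 9a
byte 11: 60 XOR e9 = 89
byte 12: 92 XOR a5 = 37
byte 13: 6c XOR 9f = f3

89d97144159e3be68aab9a8937f3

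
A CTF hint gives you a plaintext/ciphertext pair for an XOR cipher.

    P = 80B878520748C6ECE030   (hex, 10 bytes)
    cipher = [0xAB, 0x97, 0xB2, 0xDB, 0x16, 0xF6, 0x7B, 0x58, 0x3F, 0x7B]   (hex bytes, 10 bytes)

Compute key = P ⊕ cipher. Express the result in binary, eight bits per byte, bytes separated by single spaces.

00101011 00101111 11001010 10001001 00010001 10111110 10111101 10110100 11011111 01001011

Since cipher = P ⊕ key, XORing both sides with P gives key = P ⊕ cipher.
80 XOR ab = 2b
b8 XOR 97 = 2f
78 XOR b2 = ca
52 XOR db = 89
07 XOR 16 = 11
48 XOR f6 = be
c6 XOR 7b = bd
ec XOR 58 = b4
e0 XOR 3f = df
30 XOR 7b = 4b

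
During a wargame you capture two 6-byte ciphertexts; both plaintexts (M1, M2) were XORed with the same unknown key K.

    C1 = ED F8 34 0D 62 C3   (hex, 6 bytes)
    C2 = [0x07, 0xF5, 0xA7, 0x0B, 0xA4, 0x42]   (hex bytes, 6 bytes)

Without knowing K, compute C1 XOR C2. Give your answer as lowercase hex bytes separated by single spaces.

C1 ⊕ C2 = (M1 ⊕ K) ⊕ (M2 ⊕ K) = M1 ⊕ M2 — the shared key cancels under XOR.
byte 0: ed ^ 07 = ea
byte 1: f8 ^ f5 = 0d
byte 2: 34 ^ a7 = 93
byte 3: 0d ^ 0b = 06
byte 4: 62 ^ a4 = c6
byte 5: c3 ^ 42 = 81

ea 0d 93 06 c6 81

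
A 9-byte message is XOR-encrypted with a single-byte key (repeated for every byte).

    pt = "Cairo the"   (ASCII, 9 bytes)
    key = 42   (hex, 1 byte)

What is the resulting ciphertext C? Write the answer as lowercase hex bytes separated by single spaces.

01 23 2b 30 2d 62 36 2a 27

The 1-byte key repeats, so the effective keystream is 42 42 42 42 42 42 42 42 42.
byte 0: 43 ^ 42 = 01
byte 1: 61 ^ 42 = 23
byte 2: 69 ^ 42 = 2b
byte 3: 72 ^ 42 = 30
byte 4: 6f ^ 42 = 2d
byte 5: 20 ^ 42 = 62
byte 6: 74 ^ 42 = 36
byte 7: 68 ^ 42 = 2a
byte 8: 65 ^ 42 = 27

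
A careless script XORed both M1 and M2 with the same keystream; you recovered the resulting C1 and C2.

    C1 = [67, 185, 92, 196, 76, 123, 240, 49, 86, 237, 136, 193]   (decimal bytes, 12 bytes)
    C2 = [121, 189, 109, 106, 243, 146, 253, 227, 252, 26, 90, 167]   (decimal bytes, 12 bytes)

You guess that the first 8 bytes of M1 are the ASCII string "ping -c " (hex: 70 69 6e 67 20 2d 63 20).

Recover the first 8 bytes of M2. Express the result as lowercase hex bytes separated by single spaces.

First, C1 ⊕ C2 = (M1 ⊕ K) ⊕ (M2 ⊕ K) = M1 ⊕ M2, so the key drops out. Then M2 = (M1 ⊕ M2) ⊕ M1 over the first 8 bytes.
byte 0: (43 XOR 79) XOR 70 = 3a XOR 70 = 4a
byte 1: (b9 XOR bd) XOR 69 = 04 XOR 69 = 6d
byte 2: (5c XOR 6d) XOR 6e = 31 XOR 6e = 5f
byte 3: (c4 XOR 6a) XOR 67 = ae XOR 67 = c9
byte 4: (4c XOR f3) XOR 20 = bf XOR 20 = 9f
byte 5: (7b XOR 92) XOR 2d = e9 XOR 2d = c4
byte 6: (f0 XOR fd) XOR 63 = 0d XOR 63 = 6e
byte 7: (31 XOR e3) XOR 20 = d2 XOR 20 = f2

4a 6d 5f c9 9f c4 6e f2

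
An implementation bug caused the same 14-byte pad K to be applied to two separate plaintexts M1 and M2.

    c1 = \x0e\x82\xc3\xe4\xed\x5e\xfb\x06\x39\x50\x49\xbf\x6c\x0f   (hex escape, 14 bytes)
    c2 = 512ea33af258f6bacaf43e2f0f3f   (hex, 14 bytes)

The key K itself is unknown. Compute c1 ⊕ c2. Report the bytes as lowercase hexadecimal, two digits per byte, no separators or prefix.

c1 ⊕ c2 = (M1 ⊕ K) ⊕ (M2 ⊕ K) = M1 ⊕ M2 — the shared key cancels under XOR.
 14 ⊕  81 =  95
130 ⊕  46 = 172
195 ⊕ 163 =  96
228 ⊕  58 = 222
237 ⊕ 242 =  31
 94 ⊕  88 =   6
251 ⊕ 246 =  13
  6 ⊕ 186 = 188
 57 ⊕ 202 = 243
 80 ⊕ 244 = 164
 73 ⊕  62 = 119
191 ⊕  47 = 144
108 ⊕  15 =  99
 15 ⊕  63 =  48

5fac60de1f060dbcf3a477906330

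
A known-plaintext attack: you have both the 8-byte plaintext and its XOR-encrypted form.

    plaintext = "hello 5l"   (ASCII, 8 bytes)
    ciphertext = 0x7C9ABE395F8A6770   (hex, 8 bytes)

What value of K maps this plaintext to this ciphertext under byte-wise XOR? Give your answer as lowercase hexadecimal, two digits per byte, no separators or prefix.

Since ciphertext = plaintext ⊕ K, XORing both sides with plaintext gives K = plaintext ⊕ ciphertext.
104 ^ 124 =  20
101 ^ 154 = 255
108 ^ 190 = 210
108 ^  57 =  85
111 ^  95 =  48
 32 ^ 138 = 170
 53 ^ 103 =  82
108 ^ 112 =  28

14ffd25530aa521c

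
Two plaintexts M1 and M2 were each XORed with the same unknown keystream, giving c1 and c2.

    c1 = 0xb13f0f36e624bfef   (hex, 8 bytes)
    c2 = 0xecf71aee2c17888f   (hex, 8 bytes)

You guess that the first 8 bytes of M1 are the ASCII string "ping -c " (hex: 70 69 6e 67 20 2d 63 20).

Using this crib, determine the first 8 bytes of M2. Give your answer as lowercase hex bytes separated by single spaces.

First, c1 ⊕ c2 = (M1 ⊕ K) ⊕ (M2 ⊕ K) = M1 ⊕ M2, so the key drops out. Then M2 = (M1 ⊕ M2) ⊕ M1 over the first 8 bytes.
byte 0: (b1 ⊕ ec) ⊕ 70 = 5d ⊕ 70 = 2d
byte 1: (3f ⊕ f7) ⊕ 69 = c8 ⊕ 69 = a1
byte 2: (0f ⊕ 1a) ⊕ 6e = 15 ⊕ 6e = 7b
byte 3: (36 ⊕ ee) ⊕ 67 = d8 ⊕ 67 = bf
byte 4: (e6 ⊕ 2c) ⊕ 20 = ca ⊕ 20 = ea
byte 5: (24 ⊕ 17) ⊕ 2d = 33 ⊕ 2d = 1e
byte 6: (bf ⊕ 88) ⊕ 63 = 37 ⊕ 63 = 54
byte 7: (ef ⊕ 8f) ⊕ 20 = 60 ⊕ 20 = 40

2d a1 7b bf ea 1e 54 40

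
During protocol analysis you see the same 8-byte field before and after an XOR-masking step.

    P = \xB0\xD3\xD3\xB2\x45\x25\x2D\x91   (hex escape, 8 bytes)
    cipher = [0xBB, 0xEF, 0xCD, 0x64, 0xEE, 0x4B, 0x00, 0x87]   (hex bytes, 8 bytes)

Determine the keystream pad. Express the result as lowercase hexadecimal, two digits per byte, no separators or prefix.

0b3c1ed6ab6e2d16

Since cipher = P ⊕ pad, XORing both sides with P gives pad = P ⊕ cipher.
b0 ^ bb = 0b
d3 ^ ef = 3c
d3 ^ cd = 1e
b2 ^ 64 = d6
45 ^ ee = ab
25 ^ 4b = 6e
2d ^ 00 = 2d
91 ^ 87 = 16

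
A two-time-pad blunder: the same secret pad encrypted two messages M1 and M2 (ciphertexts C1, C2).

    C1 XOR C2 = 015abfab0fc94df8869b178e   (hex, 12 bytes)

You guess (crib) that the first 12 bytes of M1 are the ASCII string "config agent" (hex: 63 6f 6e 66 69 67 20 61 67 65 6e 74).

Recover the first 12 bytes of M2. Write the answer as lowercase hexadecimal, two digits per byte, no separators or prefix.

6235d1cd66ae6d99e1fe79fa

Since C1 ⊕ C2 = M1 ⊕ M2, XORing with the guessed M1 bytes yields the corresponding M2 bytes: M2 = (C1 ⊕ C2) ⊕ M1.
  1 ⊕  99 =  98
 90 ⊕ 111 =  53
191 ⊕ 110 = 209
171 ⊕ 102 = 205
 15 ⊕ 105 = 102
201 ⊕ 103 = 174
 77 ⊕  32 = 109
248 ⊕  97 = 153
134 ⊕ 103 = 225
155 ⊕ 101 = 254
 23 ⊕ 110 = 121
142 ⊕ 116 = 250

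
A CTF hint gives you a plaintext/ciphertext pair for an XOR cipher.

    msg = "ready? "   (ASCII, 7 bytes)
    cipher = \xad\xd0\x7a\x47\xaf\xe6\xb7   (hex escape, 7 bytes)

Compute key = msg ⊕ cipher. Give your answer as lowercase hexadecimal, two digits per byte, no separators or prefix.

Since cipher = msg ⊕ key, XORing both sides with msg gives key = msg ⊕ cipher.
72 xor ad = df
65 xor d0 = b5
61 xor 7a = 1b
64 xor 47 = 23
79 xor af = d6
3f xor e6 = d9
20 xor b7 = 97

dfb51b23d6d997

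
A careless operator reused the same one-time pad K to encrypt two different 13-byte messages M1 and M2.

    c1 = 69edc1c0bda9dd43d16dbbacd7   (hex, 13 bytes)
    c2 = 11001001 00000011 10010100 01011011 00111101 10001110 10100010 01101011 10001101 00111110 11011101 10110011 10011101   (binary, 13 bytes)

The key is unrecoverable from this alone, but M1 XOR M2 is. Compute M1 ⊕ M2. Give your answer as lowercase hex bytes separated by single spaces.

a0 ee 55 9b 80 27 7f 28 5c 53 66 1f 4a

c1 ⊕ c2 = (M1 ⊕ K) ⊕ (M2 ⊕ K) = M1 ⊕ M2 — the shared key cancels under XOR.
byte 0: 69 ⊕ c9 = a0
byte 1: ed ⊕ 03 = ee
byte 2: c1 ⊕ 94 = 55
byte 3: c0 ⊕ 5b = 9b
byte 4: bd ⊕ 3d = 80
byte 5: a9 ⊕ 8e = 27
byte 6: dd ⊕ a2 = 7f
byte 7: 43 ⊕ 6b = 28
byte 8: d1 ⊕ 8d = 5c
byte 9: 6d ⊕ 3e = 53
byte 10: bb ⊕ dd = 66
byte 11: ac ⊕ b3 = 1f
byte 12: d7 ⊕ 9d = 4a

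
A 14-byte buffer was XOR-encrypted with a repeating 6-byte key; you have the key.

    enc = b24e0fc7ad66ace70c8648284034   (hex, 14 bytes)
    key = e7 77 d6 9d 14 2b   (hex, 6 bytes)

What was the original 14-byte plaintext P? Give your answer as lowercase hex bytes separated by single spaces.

55 39 d9 5a b9 4d 4b 90 da 1b 5c 03 a7 43

The 6-byte key repeats, so the effective keystream is e7 77 d6 9d 14 2b e7 77 d6 9d 14 2b e7 77.
byte 0: b2 ^ e7 = 55
byte 1: 4e ^ 77 = 39
byte 2: 0f ^ d6 = d9
byte 3: c7 ^ 9d = 5a
byte 4: ad ^ 14 = b9
byte 5: 66 ^ 2b = 4d
byte 6: ac ^ e7 = 4b
byte 7: e7 ^ 77 = 90
byte 8: 0c ^ d6 = da
byte 9: 86 ^ 9d = 1b
byte 10: 48 ^ 14 = 5c
byte 11: 28 ^ 2b = 03
byte 12: 40 ^ e7 = a7
byte 13: 34 ^ 77 = 43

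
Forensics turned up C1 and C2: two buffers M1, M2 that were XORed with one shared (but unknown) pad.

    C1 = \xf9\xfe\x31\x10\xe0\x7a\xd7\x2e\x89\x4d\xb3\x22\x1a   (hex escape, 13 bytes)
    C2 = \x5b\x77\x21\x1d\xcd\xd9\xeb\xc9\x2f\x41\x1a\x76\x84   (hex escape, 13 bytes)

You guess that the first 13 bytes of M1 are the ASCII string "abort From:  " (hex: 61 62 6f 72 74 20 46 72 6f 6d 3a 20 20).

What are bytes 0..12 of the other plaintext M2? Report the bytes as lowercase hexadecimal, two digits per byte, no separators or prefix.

First, C1 ⊕ C2 = (M1 ⊕ K) ⊕ (M2 ⊕ K) = M1 ⊕ M2, so the key drops out. Then M2 = (M1 ⊕ M2) ⊕ M1 over the first 13 bytes.
byte 0: (f9 ⊕ 5b) ⊕ 61 = a2 ⊕ 61 = c3
byte 1: (fe ⊕ 77) ⊕ 62 = 89 ⊕ 62 = eb
byte 2: (31 ⊕ 21) ⊕ 6f = 10 ⊕ 6f = 7f
byte 3: (10 ⊕ 1d) ⊕ 72 = 0d ⊕ 72 = 7f
byte 4: (e0 ⊕ cd) ⊕ 74 = 2d ⊕ 74 = 59
byte 5: (7a ⊕ d9) ⊕ 20 = a3 ⊕ 20 = 83
byte 6: (d7 ⊕ eb) ⊕ 46 = 3c ⊕ 46 = 7a
byte 7: (2e ⊕ c9) ⊕ 72 = e7 ⊕ 72 = 95
byte 8: (89 ⊕ 2f) ⊕ 6f = a6 ⊕ 6f = c9
byte 9: (4d ⊕ 41) ⊕ 6d = 0c ⊕ 6d = 61
byte 10: (b3 ⊕ 1a) ⊕ 3a = a9 ⊕ 3a = 93
byte 11: (22 ⊕ 76) ⊕ 20 = 54 ⊕ 20 = 74
byte 12: (1a ⊕ 84) ⊕ 20 = 9e ⊕ 20 = be

c3eb7f7f59837a95c9619374be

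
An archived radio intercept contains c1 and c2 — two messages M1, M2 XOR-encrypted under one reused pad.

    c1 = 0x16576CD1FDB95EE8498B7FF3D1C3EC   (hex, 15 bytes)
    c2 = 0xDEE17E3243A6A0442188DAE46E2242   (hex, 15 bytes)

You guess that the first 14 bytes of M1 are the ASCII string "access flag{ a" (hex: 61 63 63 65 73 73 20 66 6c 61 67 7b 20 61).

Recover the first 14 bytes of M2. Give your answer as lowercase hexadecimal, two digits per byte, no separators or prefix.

First, c1 ⊕ c2 = (M1 ⊕ K) ⊕ (M2 ⊕ K) = M1 ⊕ M2, so the key drops out. Then M2 = (M1 ⊕ M2) ⊕ M1 over the first 14 bytes.
byte 0: (16 ⊕ de) ⊕ 61 = c8 ⊕ 61 = a9
byte 1: (57 ⊕ e1) ⊕ 63 = b6 ⊕ 63 = d5
byte 2: (6c ⊕ 7e) ⊕ 63 = 12 ⊕ 63 = 71
byte 3: (d1 ⊕ 32) ⊕ 65 = e3 ⊕ 65 = 86
byte 4: (fd ⊕ 43) ⊕ 73 = be ⊕ 73 = cd
byte 5: (b9 ⊕ a6) ⊕ 73 = 1f ⊕ 73 = 6c
byte 6: (5e ⊕ a0) ⊕ 20 = fe ⊕ 20 = de
byte 7: (e8 ⊕ 44) ⊕ 66 = ac ⊕ 66 = ca
byte 8: (49 ⊕ 21) ⊕ 6c = 68 ⊕ 6c = 04
byte 9: (8b ⊕ 88) ⊕ 61 = 03 ⊕ 61 = 62
byte 10: (7f ⊕ da) ⊕ 67 = a5 ⊕ 67 = c2
byte 11: (f3 ⊕ e4) ⊕ 7b = 17 ⊕ 7b = 6c
byte 12: (d1 ⊕ 6e) ⊕ 20 = bf ⊕ 20 = 9f
byte 13: (c3 ⊕ 22) ⊕ 61 = e1 ⊕ 61 = 80

a9d57186cd6cdeca0462c26c9f80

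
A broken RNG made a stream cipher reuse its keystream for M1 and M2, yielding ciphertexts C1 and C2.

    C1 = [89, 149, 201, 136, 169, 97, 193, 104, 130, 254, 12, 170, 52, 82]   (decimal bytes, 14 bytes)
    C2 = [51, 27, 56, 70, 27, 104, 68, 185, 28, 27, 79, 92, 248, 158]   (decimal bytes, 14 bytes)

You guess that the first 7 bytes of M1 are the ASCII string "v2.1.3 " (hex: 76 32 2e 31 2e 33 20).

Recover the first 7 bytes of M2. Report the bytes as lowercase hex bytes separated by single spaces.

1c bc df ff 9c 3a a5

First, C1 ⊕ C2 = (M1 ⊕ K) ⊕ (M2 ⊕ K) = M1 ⊕ M2, so the key drops out. Then M2 = (M1 ⊕ M2) ⊕ M1 over the first 7 bytes.
byte 0: (59 XOR 33) XOR 76 = 6a XOR 76 = 1c
byte 1: (95 XOR 1b) XOR 32 = 8e XOR 32 = bc
byte 2: (c9 XOR 38) XOR 2e = f1 XOR 2e = df
byte 3: (88 XOR 46) XOR 31 = ce XOR 31 = ff
byte 4: (a9 XOR 1b) XOR 2e = b2 XOR 2e = 9c
byte 5: (61 XOR 68) XOR 33 = 09 XOR 33 = 3a
byte 6: (c1 XOR 44) XOR 20 = 85 XOR 20 = a5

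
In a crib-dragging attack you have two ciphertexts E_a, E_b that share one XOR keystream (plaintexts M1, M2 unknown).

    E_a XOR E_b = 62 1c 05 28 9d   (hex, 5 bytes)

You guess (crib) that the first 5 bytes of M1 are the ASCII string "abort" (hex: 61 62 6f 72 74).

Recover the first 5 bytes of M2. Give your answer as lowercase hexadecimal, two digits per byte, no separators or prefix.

Since E_a ⊕ E_b = M1 ⊕ M2, XORing with the guessed M1 bytes yields the corresponding M2 bytes: M2 = (E_a ⊕ E_b) ⊕ M1.
62 ⊕ 61 = 03
1c ⊕ 62 = 7e
05 ⊕ 6f = 6a
28 ⊕ 72 = 5a
9d ⊕ 74 = e9

037e6a5ae9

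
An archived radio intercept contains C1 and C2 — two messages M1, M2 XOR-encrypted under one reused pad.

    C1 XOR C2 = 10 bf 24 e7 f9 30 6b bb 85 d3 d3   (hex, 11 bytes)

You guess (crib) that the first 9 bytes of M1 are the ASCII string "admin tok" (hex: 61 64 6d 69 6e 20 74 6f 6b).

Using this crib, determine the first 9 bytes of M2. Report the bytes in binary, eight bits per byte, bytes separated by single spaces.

01110001 11011011 01001001 10001110 10010111 00010000 00011111 11010100 11101110

Since C1 ⊕ C2 = M1 ⊕ M2, XORing with the guessed M1 bytes yields the corresponding M2 bytes: M2 = (C1 ⊕ C2) ⊕ M1.
byte 0:  16 xor  97 = 113
byte 1: 191 xor 100 = 219
byte 2:  36 xor 109 =  73
byte 3: 231 xor 105 = 142
byte 4: 249 xor 110 = 151
byte 5:  48 xor  32 =  16
byte 6: 107 xor 116 =  31
byte 7: 187 xor 111 = 212
byte 8: 133 xor 107 = 238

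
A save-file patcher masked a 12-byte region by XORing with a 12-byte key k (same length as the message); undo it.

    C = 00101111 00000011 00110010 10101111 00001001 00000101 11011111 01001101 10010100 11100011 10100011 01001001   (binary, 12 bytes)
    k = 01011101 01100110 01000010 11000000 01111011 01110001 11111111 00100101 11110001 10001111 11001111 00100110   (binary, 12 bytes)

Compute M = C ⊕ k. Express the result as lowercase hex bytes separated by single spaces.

XOR is its own inverse, so applying the key byte-wise gives the result directly.
2f xor 5d = 72
03 xor 66 = 65
32 xor 42 = 70
af xor c0 = 6f
09 xor 7b = 72
05 xor 71 = 74
df xor ff = 20
4d xor 25 = 68
94 xor f1 = 65
e3 xor 8f = 6c
a3 xor cf = 6c
49 xor 26 = 6f

72 65 70 6f 72 74 20 68 65 6c 6c 6f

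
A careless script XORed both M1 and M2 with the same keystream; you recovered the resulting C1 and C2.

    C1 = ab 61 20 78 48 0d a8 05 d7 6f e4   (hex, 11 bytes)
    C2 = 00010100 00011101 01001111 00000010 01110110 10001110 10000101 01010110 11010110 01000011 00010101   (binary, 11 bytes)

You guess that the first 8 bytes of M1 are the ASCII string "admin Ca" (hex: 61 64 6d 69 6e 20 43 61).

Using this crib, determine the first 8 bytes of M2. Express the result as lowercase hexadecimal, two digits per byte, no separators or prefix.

de18021350a36e32

First, C1 ⊕ C2 = (M1 ⊕ K) ⊕ (M2 ⊕ K) = M1 ⊕ M2, so the key drops out. Then M2 = (M1 ⊕ M2) ⊕ M1 over the first 8 bytes.
byte 0: (ab ⊕ 14) ⊕ 61 = bf ⊕ 61 = de
byte 1: (61 ⊕ 1d) ⊕ 64 = 7c ⊕ 64 = 18
byte 2: (20 ⊕ 4f) ⊕ 6d = 6f ⊕ 6d = 02
byte 3: (78 ⊕ 02) ⊕ 69 = 7a ⊕ 69 = 13
byte 4: (48 ⊕ 76) ⊕ 6e = 3e ⊕ 6e = 50
byte 5: (0d ⊕ 8e) ⊕ 20 = 83 ⊕ 20 = a3
byte 6: (a8 ⊕ 85) ⊕ 43 = 2d ⊕ 43 = 6e
byte 7: (05 ⊕ 56) ⊕ 61 = 53 ⊕ 61 = 32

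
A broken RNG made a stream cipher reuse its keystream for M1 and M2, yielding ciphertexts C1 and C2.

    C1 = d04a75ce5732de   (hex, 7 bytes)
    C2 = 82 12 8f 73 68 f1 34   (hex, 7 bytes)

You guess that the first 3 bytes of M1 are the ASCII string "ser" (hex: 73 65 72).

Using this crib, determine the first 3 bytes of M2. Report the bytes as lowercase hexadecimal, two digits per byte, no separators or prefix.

First, C1 ⊕ C2 = (M1 ⊕ K) ⊕ (M2 ⊕ K) = M1 ⊕ M2, so the key drops out. Then M2 = (M1 ⊕ M2) ⊕ M1 over the first 3 bytes.
byte 0: (d0 XOR 82) XOR 73 = 52 XOR 73 = 21
byte 1: (4a XOR 12) XOR 65 = 58 XOR 65 = 3d
byte 2: (75 XOR 8f) XOR 72 = fa XOR 72 = 88

213d88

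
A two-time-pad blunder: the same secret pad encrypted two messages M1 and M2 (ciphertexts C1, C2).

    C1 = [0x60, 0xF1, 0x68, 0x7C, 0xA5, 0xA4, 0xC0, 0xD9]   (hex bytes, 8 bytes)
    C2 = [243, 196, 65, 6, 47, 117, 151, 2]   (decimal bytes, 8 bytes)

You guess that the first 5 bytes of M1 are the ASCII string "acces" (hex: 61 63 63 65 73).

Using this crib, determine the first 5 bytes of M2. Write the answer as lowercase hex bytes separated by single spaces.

f2 56 4a 1f f9

First, C1 ⊕ C2 = (M1 ⊕ K) ⊕ (M2 ⊕ K) = M1 ⊕ M2, so the key drops out. Then M2 = (M1 ⊕ M2) ⊕ M1 over the first 5 bytes.
byte 0: (60 ^ f3) ^ 61 = 93 ^ 61 = f2
byte 1: (f1 ^ c4) ^ 63 = 35 ^ 63 = 56
byte 2: (68 ^ 41) ^ 63 = 29 ^ 63 = 4a
byte 3: (7c ^ 06) ^ 65 = 7a ^ 65 = 1f
byte 4: (a5 ^ 2f) ^ 73 = 8a ^ 73 = f9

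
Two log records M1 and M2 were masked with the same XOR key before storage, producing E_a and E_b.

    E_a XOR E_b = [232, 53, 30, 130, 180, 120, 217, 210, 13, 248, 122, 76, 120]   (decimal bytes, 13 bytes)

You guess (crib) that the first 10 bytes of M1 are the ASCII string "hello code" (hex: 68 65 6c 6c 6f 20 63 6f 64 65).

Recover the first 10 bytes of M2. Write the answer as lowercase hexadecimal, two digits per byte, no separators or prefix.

Since E_a ⊕ E_b = M1 ⊕ M2, XORing with the guessed M1 bytes yields the corresponding M2 bytes: M2 = (E_a ⊕ E_b) ⊕ M1.
byte 0: e8 xor 68 = 80
byte 1: 35 xor 65 = 50
byte 2: 1e xor 6c = 72
byte 3: 82 xor 6c = ee
byte 4: b4 xor 6f = db
byte 5: 78 xor 20 = 58
byte 6: d9 xor 63 = ba
byte 7: d2 xor 6f = bd
byte 8: 0d xor 64 = 69
byte 9: f8 xor 65 = 9d

805072eedb58babd699d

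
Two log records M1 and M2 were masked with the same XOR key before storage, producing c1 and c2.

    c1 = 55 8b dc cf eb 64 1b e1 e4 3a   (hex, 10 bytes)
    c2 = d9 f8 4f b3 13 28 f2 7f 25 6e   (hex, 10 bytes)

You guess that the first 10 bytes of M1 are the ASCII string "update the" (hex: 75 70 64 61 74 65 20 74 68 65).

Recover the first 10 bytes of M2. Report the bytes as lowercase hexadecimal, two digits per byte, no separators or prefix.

First, c1 ⊕ c2 = (M1 ⊕ K) ⊕ (M2 ⊕ K) = M1 ⊕ M2, so the key drops out. Then M2 = (M1 ⊕ M2) ⊕ M1 over the first 10 bytes.
byte 0: (55 xor d9) xor 75 = 8c xor 75 = f9
byte 1: (8b xor f8) xor 70 = 73 xor 70 = 03
byte 2: (dc xor 4f) xor 64 = 93 xor 64 = f7
byte 3: (cf xor b3) xor 61 = 7c xor 61 = 1d
byte 4: (eb xor 13) xor 74 = f8 xor 74 = 8c
byte 5: (64 xor 28) xor 65 = 4c xor 65 = 29
byte 6: (1b xor f2) xor 20 = e9 xor 20 = c9
byte 7: (e1 xor 7f) xor 74 = 9e xor 74 = ea
byte 8: (e4 xor 25) xor 68 = c1 xor 68 = a9
byte 9: (3a xor 6e) xor 65 = 54 xor 65 = 31

f903f71d8c29c9eaa931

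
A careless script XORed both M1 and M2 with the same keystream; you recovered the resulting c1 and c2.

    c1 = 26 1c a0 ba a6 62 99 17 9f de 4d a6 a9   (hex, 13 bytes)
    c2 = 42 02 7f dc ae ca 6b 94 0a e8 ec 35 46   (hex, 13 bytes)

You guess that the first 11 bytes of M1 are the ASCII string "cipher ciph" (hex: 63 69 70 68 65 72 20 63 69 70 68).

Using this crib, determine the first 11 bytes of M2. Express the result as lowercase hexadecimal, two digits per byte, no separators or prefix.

0777af0e6ddad2e0fc46c9

First, c1 ⊕ c2 = (M1 ⊕ K) ⊕ (M2 ⊕ K) = M1 ⊕ M2, so the key drops out. Then M2 = (M1 ⊕ M2) ⊕ M1 over the first 11 bytes.
byte 0: (26 xor 42) xor 63 = 64 xor 63 = 07
byte 1: (1c xor 02) xor 69 = 1e xor 69 = 77
byte 2: (a0 xor 7f) xor 70 = df xor 70 = af
byte 3: (ba xor dc) xor 68 = 66 xor 68 = 0e
byte 4: (a6 xor ae) xor 65 = 08 xor 65 = 6d
byte 5: (62 xor ca) xor 72 = a8 xor 72 = da
byte 6: (99 xor 6b) xor 20 = f2 xor 20 = d2
byte 7: (17 xor 94) xor 63 = 83 xor 63 = e0
byte 8: (9f xor 0a) xor 69 = 95 xor 69 = fc
byte 9: (de xor e8) xor 70 = 36 xor 70 = 46
byte 10: (4d xor ec) xor 68 = a1 xor 68 = c9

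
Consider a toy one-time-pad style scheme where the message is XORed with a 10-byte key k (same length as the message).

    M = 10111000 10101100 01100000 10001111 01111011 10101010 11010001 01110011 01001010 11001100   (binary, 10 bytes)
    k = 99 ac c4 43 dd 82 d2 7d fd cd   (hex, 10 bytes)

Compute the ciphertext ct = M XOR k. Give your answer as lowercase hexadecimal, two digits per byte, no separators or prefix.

2100a4cca628030eb701

b8 ^ 99 = 21
ac ^ ac = 00
60 ^ c4 = a4
8f ^ 43 = cc
7b ^ dd = a6
aa ^ 82 = 28
d1 ^ d2 = 03
73 ^ 7d = 0e
4a ^ fd = b7
cc ^ cd = 01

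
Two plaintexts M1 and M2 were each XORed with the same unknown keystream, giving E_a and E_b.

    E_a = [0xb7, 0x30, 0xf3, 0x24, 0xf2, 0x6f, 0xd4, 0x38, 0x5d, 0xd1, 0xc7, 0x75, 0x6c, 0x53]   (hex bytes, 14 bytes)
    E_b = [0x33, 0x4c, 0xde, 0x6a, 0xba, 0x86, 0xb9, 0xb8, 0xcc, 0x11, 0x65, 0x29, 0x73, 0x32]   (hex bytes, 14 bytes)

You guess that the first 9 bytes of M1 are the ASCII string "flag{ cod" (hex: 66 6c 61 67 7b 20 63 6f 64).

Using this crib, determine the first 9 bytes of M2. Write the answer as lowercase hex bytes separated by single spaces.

First, E_a ⊕ E_b = (M1 ⊕ K) ⊕ (M2 ⊕ K) = M1 ⊕ M2, so the key drops out. Then M2 = (M1 ⊕ M2) ⊕ M1 over the first 9 bytes.
byte 0: (b7 ^ 33) ^ 66 = 84 ^ 66 = e2
byte 1: (30 ^ 4c) ^ 6c = 7c ^ 6c = 10
byte 2: (f3 ^ de) ^ 61 = 2d ^ 61 = 4c
byte 3: (24 ^ 6a) ^ 67 = 4e ^ 67 = 29
byte 4: (f2 ^ ba) ^ 7b = 48 ^ 7b = 33
byte 5: (6f ^ 86) ^ 20 = e9 ^ 20 = c9
byte 6: (d4 ^ b9) ^ 63 = 6d ^ 63 = 0e
byte 7: (38 ^ b8) ^ 6f = 80 ^ 6f = ef
byte 8: (5d ^ cc) ^ 64 = 91 ^ 64 = f5

e2 10 4c 29 33 c9 0e ef f5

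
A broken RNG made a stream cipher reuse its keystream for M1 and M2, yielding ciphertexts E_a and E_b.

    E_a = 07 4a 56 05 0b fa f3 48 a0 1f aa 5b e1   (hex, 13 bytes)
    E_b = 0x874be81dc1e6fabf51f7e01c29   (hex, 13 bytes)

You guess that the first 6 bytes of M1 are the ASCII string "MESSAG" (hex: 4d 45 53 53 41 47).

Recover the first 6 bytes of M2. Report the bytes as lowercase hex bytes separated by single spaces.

First, E_a ⊕ E_b = (M1 ⊕ K) ⊕ (M2 ⊕ K) = M1 ⊕ M2, so the key drops out. Then M2 = (M1 ⊕ M2) ⊕ M1 over the first 6 bytes.
byte 0: (07 XOR 87) XOR 4d = 80 XOR 4d = cd
byte 1: (4a XOR 4b) XOR 45 = 01 XOR 45 = 44
byte 2: (56 XOR e8) XOR 53 = be XOR 53 = ed
byte 3: (05 XOR 1d) XOR 53 = 18 XOR 53 = 4b
byte 4: (0b XOR c1) XOR 41 = ca XOR 41 = 8b
byte 5: (fa XOR e6) XOR 47 = 1c XOR 47 = 5b

cd 44 ed 4b 8b 5b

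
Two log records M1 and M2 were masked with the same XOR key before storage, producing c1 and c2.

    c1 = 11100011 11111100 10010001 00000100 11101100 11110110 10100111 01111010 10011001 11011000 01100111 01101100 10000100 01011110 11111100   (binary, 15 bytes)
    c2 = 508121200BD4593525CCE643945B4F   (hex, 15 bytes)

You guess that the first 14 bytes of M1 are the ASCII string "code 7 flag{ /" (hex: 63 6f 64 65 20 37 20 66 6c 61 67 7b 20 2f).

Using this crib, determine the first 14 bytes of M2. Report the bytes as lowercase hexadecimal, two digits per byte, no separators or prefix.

First, c1 ⊕ c2 = (M1 ⊕ K) ⊕ (M2 ⊕ K) = M1 ⊕ M2, so the key drops out. Then M2 = (M1 ⊕ M2) ⊕ M1 over the first 14 bytes.
byte 0: (e3 XOR 50) XOR 63 = b3 XOR 63 = d0
byte 1: (fc XOR 81) XOR 6f = 7d XOR 6f = 12
byte 2: (91 XOR 21) XOR 64 = b0 XOR 64 = d4
byte 3: (04 XOR 20) XOR 65 = 24 XOR 65 = 41
byte 4: (ec XOR 0b) XOR 20 = e7 XOR 20 = c7
byte 5: (f6 XOR d4) XOR 37 = 22 XOR 37 = 15
byte 6: (a7 XOR 59) XOR 20 = fe XOR 20 = de
byte 7: (7a XOR 35) XOR 66 = 4f XOR 66 = 29
byte 8: (99 XOR 25) XOR 6c = bc XOR 6c = d0
byte 9: (d8 XOR cc) XOR 61 = 14 XOR 61 = 75
byte 10: (67 XOR e6) XOR 67 = 81 XOR 67 = e6
byte 11: (6c XOR 43) XOR 7b = 2f XOR 7b = 54
byte 12: (84 XOR 94) XOR 20 = 10 XOR 20 = 30
byte 13: (5e XOR 5b) XOR 2f = 05 XOR 2f = 2a

d012d441c715de29d075e654302a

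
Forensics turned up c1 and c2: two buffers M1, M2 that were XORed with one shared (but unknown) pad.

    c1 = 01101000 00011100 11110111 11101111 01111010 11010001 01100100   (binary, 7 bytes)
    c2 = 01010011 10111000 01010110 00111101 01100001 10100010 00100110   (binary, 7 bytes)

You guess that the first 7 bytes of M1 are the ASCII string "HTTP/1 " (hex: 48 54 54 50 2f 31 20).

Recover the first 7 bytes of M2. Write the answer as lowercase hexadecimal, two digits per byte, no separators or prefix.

73f0f582344262

First, c1 ⊕ c2 = (M1 ⊕ K) ⊕ (M2 ⊕ K) = M1 ⊕ M2, so the key drops out. Then M2 = (M1 ⊕ M2) ⊕ M1 over the first 7 bytes.
byte 0: (68 XOR 53) XOR 48 = 3b XOR 48 = 73
byte 1: (1c XOR b8) XOR 54 = a4 XOR 54 = f0
byte 2: (f7 XOR 56) XOR 54 = a1 XOR 54 = f5
byte 3: (ef XOR 3d) XOR 50 = d2 XOR 50 = 82
byte 4: (7a XOR 61) XOR 2f = 1b XOR 2f = 34
byte 5: (d1 XOR a2) XOR 31 = 73 XOR 31 = 42
byte 6: (64 XOR 26) XOR 20 = 42 XOR 20 = 62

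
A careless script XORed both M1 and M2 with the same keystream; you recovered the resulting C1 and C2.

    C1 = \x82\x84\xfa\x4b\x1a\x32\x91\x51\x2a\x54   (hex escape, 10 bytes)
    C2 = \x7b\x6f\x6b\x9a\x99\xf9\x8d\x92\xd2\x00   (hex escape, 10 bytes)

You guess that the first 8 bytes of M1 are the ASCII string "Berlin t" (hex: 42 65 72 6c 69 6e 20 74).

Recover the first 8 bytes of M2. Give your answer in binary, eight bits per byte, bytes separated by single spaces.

First, C1 ⊕ C2 = (M1 ⊕ K) ⊕ (M2 ⊕ K) = M1 ⊕ M2, so the key drops out. Then M2 = (M1 ⊕ M2) ⊕ M1 over the first 8 bytes.
byte 0: (82 ^ 7b) ^ 42 = f9 ^ 42 = bb
byte 1: (84 ^ 6f) ^ 65 = eb ^ 65 = 8e
byte 2: (fa ^ 6b) ^ 72 = 91 ^ 72 = e3
byte 3: (4b ^ 9a) ^ 6c = d1 ^ 6c = bd
byte 4: (1a ^ 99) ^ 69 = 83 ^ 69 = ea
byte 5: (32 ^ f9) ^ 6e = cb ^ 6e = a5
byte 6: (91 ^ 8d) ^ 20 = 1c ^ 20 = 3c
byte 7: (51 ^ 92) ^ 74 = c3 ^ 74 = b7

10111011 10001110 11100011 10111101 11101010 10100101 00111100 10110111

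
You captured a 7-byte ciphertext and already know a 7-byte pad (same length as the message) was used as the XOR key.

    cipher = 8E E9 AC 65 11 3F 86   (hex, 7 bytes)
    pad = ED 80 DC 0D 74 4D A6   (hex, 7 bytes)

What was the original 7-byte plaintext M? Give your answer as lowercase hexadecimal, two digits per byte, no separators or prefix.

byte 0: 142 xor 237 =  99
byte 1: 233 xor 128 = 105
byte 2: 172 xor 220 = 112
byte 3: 101 xor  13 = 104
byte 4:  17 xor 116 = 101
byte 5:  63 xor  77 = 114
byte 6: 134 xor 166 =  32

63697068657220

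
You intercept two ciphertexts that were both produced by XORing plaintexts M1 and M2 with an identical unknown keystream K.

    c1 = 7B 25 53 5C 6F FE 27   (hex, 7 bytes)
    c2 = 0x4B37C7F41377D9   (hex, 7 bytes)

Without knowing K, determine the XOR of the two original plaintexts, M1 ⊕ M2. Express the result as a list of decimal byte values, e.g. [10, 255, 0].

[48, 18, 148, 168, 124, 137, 254]

c1 ⊕ c2 = (M1 ⊕ K) ⊕ (M2 ⊕ K) = M1 ⊕ M2 — the shared key cancels under XOR.
7b ⊕ 4b = 30
25 ⊕ 37 = 12
53 ⊕ c7 = 94
5c ⊕ f4 = a8
6f ⊕ 13 = 7c
fe ⊕ 77 = 89
27 ⊕ d9 = fe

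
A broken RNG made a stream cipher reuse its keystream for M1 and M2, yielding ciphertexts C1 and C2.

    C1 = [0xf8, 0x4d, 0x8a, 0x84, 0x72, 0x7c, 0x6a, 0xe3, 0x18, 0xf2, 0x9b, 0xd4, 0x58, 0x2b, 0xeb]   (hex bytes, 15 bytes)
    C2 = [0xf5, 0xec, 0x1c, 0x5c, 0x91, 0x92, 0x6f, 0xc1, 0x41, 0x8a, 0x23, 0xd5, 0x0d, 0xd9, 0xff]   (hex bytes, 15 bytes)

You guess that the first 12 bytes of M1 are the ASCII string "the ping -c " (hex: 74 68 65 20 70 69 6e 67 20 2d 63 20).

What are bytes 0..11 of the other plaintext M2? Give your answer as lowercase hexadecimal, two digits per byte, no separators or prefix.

First, C1 ⊕ C2 = (M1 ⊕ K) ⊕ (M2 ⊕ K) = M1 ⊕ M2, so the key drops out. Then M2 = (M1 ⊕ M2) ⊕ M1 over the first 12 bytes.
byte 0: (f8 XOR f5) XOR 74 = 0d XOR 74 = 79
byte 1: (4d XOR ec) XOR 68 = a1 XOR 68 = c9
byte 2: (8a XOR 1c) XOR 65 = 96 XOR 65 = f3
byte 3: (84 XOR 5c) XOR 20 = d8 XOR 20 = f8
byte 4: (72 XOR 91) XOR 70 = e3 XOR 70 = 93
byte 5: (7c XOR 92) XOR 69 = ee XOR 69 = 87
byte 6: (6a XOR 6f) XOR 6e = 05 XOR 6e = 6b
byte 7: (e3 XOR c1) XOR 67 = 22 XOR 67 = 45
byte 8: (18 XOR 41) XOR 20 = 59 XOR 20 = 79
byte 9: (f2 XOR 8a) XOR 2d = 78 XOR 2d = 55
byte 10: (9b XOR 23) XOR 63 = b8 XOR 63 = db
byte 11: (d4 XOR d5) XOR 20 = 01 XOR 20 = 21

79c9f3f893876b457955db21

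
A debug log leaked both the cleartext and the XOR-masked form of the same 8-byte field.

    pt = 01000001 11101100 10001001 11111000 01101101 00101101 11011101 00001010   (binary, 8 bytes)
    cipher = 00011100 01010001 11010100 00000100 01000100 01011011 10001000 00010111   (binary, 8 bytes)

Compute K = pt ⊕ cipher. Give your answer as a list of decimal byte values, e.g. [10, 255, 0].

[93, 189, 93, 252, 41, 118, 85, 29]

Since cipher = pt ⊕ K, XORing both sides with pt gives K = pt ⊕ cipher.
41 XOR 1c = 5d
ec XOR 51 = bd
89 XOR d4 = 5d
f8 XOR 04 = fc
6d XOR 44 = 29
2d XOR 5b = 76
dd XOR 88 = 55
0a XOR 17 = 1d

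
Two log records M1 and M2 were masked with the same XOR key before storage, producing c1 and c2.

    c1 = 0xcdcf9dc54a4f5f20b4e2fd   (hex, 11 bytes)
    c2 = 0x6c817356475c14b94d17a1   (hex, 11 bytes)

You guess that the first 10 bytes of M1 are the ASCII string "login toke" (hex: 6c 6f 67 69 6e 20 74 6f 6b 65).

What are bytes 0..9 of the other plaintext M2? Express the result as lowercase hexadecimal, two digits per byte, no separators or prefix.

First, c1 ⊕ c2 = (M1 ⊕ K) ⊕ (M2 ⊕ K) = M1 ⊕ M2, so the key drops out. Then M2 = (M1 ⊕ M2) ⊕ M1 over the first 10 bytes.
byte 0: (cd XOR 6c) XOR 6c = a1 XOR 6c = cd
byte 1: (cf XOR 81) XOR 6f = 4e XOR 6f = 21
byte 2: (9d XOR 73) XOR 67 = ee XOR 67 = 89
byte 3: (c5 XOR 56) XOR 69 = 93 XOR 69 = fa
byte 4: (4a XOR 47) XOR 6e = 0d XOR 6e = 63
byte 5: (4f XOR 5c) XOR 20 = 13 XOR 20 = 33
byte 6: (5f XOR 14) XOR 74 = 4b XOR 74 = 3f
byte 7: (20 XOR b9) XOR 6f = 99 XOR 6f = f6
byte 8: (b4 XOR 4d) XOR 6b = f9 XOR 6b = 92
byte 9: (e2 XOR 17) XOR 65 = f5 XOR 65 = 90

cd2189fa63333ff69290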